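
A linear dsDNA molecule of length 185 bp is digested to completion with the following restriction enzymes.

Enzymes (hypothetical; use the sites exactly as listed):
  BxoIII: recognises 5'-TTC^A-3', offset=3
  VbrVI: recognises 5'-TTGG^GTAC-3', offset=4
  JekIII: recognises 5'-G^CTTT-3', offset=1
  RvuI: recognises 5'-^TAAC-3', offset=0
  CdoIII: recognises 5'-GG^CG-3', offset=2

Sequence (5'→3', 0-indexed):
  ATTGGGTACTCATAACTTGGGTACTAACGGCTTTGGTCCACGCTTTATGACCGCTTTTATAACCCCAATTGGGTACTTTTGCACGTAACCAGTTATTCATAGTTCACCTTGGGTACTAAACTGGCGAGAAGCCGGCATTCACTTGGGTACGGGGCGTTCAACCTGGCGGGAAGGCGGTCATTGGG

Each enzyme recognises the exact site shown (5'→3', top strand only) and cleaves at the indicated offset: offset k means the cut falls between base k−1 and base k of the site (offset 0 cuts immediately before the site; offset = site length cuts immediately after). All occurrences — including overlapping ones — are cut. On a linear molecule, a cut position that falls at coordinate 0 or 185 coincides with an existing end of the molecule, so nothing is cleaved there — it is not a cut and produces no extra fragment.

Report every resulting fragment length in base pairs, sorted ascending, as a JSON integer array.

[4,5,5,6,6,6,7,7,7,7,8,8,8,11,11,12,12,13,13,13,16]

Scan for sites:
  BxoIII (TTCA, off=3): starts [95, 102, 137, 156] → cuts [98, 105, 140, 159]
  VbrVI (TTGGGTAC, off=4): starts [1, 16, 68, 108, 142] → cuts [5, 20, 72, 112, 146]
  JekIII (GCTTT, off=1): starts [29, 41, 52] → cuts [30, 42, 53]
  RvuI (TAAC, off=0): starts [12, 24, 59, 85] → cuts [12, 24, 59, 85]
  CdoIII (GGCG, off=2): starts [122, 152, 164, 172] → cuts [124, 154, 166, 174]

All cut coordinates (distinct, sorted): [5, 12, 20, 24, 30, 42, 53, 59, 72, 85, 98, 105, 112, 124, 140, 146, 154, 159, 166, 174]

Fragments:
  [0,5): 5 bp
  [5,12): 7 bp
  [12,20): 8 bp
  [20,24): 4 bp
  [24,30): 6 bp
  [30,42): 12 bp
  [42,53): 11 bp
  [53,59): 6 bp
  [59,72): 13 bp
  [72,85): 13 bp
  [85,98): 13 bp
  [98,105): 7 bp
  [105,112): 7 bp
  [112,124): 12 bp
  [124,140): 16 bp
  [140,146): 6 bp
  [146,154): 8 bp
  [154,159): 5 bp
  [159,166): 7 bp
  [166,174): 8 bp
  [174,185): 11 bp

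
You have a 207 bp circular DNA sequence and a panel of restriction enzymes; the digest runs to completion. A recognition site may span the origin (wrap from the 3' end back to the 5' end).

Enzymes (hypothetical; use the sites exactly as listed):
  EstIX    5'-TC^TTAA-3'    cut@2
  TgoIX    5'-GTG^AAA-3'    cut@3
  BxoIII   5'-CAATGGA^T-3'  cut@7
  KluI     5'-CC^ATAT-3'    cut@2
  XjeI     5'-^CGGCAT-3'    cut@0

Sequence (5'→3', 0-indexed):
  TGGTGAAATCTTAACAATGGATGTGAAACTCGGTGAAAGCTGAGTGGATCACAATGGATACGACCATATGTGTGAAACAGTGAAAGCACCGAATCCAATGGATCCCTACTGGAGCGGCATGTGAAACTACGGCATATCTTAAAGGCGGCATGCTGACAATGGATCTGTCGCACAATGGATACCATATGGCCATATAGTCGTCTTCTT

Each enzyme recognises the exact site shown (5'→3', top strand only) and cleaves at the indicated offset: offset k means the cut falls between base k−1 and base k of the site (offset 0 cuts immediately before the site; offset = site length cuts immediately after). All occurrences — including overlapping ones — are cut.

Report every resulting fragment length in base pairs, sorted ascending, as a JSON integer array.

Per-enzyme occurrences:
  EstIX (TCTTAA, off=2): starts [8, 136] → cuts [10, 138]
  TgoIX (GTGAAA, off=3): starts [2, 22, 32, 71, 79, 120] → cuts [5, 25, 35, 74, 82, 123]
  BxoIII (CAATGGAT, off=7): starts [14, 51, 95, 156, 172] → cuts [21, 58, 102, 163, 179]
  KluI (CCATAT, off=2): starts [63, 181, 189] → cuts [65, 183, 191]
  XjeI (CGGCAT, off=0): starts [114, 129, 145] → cuts [114, 129, 145]

All cut coordinates (distinct, sorted): [5, 10, 21, 25, 35, 58, 65, 74, 82, 102, 114, 123, 129, 138, 145, 163, 179, 183, 191]

Fragments:
  5→10: 5 bp
  10→21: 11 bp
  21→25: 4 bp
  25→35: 10 bp
  35→58: 23 bp
  58→65: 7 bp
  65→74: 9 bp
  74→82: 8 bp
  82→102: 20 bp
  102→114: 12 bp
  114→123: 9 bp
  123→129: 6 bp
  129→138: 9 bp
  138→145: 7 bp
  145→163: 18 bp
  163→179: 16 bp
  179→183: 4 bp
  183→191: 8 bp
  191→5 (wrap): 207-191+5 = 21 bp

[4,4,5,6,7,7,8,8,9,9,9,10,11,12,16,18,20,21,23]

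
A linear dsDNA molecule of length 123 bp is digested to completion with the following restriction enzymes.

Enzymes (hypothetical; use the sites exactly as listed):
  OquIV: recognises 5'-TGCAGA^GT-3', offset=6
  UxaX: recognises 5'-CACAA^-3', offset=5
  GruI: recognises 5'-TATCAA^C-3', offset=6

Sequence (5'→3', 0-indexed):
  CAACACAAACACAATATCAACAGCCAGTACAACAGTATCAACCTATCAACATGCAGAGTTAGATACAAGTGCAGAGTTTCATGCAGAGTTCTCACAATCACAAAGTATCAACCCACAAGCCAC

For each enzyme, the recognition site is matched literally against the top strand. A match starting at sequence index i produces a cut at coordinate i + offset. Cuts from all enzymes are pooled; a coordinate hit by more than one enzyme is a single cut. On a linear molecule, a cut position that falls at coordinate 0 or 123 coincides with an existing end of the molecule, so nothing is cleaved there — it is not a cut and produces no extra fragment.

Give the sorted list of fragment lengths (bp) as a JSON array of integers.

[5,6,6,6,7,8,8,8,8,10,12,18,21]

Site scan:
  OquIV TGCAGAGT/6: at [51, 69, 81] ⇒ [57, 75, 87]
  UxaX CACAA/5: at [3, 9, 92, 98, 113] ⇒ [8, 14, 97, 103, 118]
  GruI TATCAAC/6: at [14, 35, 43, 105] ⇒ [20, 41, 49, 111]

Pooled cuts: [8, 14, 20, 41, 49, 57, 75, 87, 97, 103, 111, 118]

Fragments:
  [0,8): 8 bp
  [8,14): 6 bp
  [14,20): 6 bp
  [20,41): 21 bp
  [41,49): 8 bp
  [49,57): 8 bp
  [57,75): 18 bp
  [75,87): 12 bp
  [87,97): 10 bp
  [97,103): 6 bp
  [103,111): 8 bp
  [111,118): 7 bp
  [118,123): 5 bp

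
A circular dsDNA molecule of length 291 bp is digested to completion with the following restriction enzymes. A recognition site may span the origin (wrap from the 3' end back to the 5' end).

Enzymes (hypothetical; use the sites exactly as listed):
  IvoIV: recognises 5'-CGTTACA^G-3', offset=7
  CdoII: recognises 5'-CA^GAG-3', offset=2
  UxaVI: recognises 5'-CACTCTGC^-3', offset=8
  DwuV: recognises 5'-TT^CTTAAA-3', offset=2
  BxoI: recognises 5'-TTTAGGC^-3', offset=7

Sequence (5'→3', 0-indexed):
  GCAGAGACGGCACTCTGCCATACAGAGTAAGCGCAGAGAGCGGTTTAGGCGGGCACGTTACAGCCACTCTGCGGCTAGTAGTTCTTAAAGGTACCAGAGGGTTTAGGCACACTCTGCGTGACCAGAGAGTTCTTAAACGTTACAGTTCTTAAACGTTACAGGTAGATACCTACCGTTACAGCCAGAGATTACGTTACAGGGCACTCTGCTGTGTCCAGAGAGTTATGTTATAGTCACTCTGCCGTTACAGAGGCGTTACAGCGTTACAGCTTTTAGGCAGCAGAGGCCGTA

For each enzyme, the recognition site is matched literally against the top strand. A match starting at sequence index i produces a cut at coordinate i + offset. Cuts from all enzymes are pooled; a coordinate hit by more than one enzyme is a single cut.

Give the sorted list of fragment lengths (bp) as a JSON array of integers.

Per-enzyme occurrences:
  IvoIV CGTTACAG/7: at [55, 137, 153, 173, 191, 242, 253, 261] ⇒ [62, 144, 160, 180, 198, 249, 260, 268]
  CdoII CAGAG/2: at [1, 22, 33, 94, 122, 182, 215, 247, 280] ⇒ [3, 24, 35, 96, 124, 184, 217, 249, 282]
  UxaVI CACTCTGC/8: at [10, 64, 109, 201, 234] ⇒ [18, 72, 117, 209, 242]
  DwuV TTCTTAAA/2: at [81, 129, 145] ⇒ [83, 131, 147]
  BxoI TTTAGGC/7: at [43, 101, 271] ⇒ [50, 108, 278]

All cut coordinates (distinct, sorted): [3, 18, 24, 35, 50, 62, 72, 83, 96, 108, 117, 124, 131, 144, 147, 160, 180, 184, 198, 209, 217, 242, 249, 260, 268, 278, 282]

Fragments:
  3→18: 15 bp
  18→24: 6 bp
  24→35: 11 bp
  35→50: 15 bp
  50→62: 12 bp
  62→72: 10 bp
  72→83: 11 bp
  83→96: 13 bp
  96→108: 12 bp
  108→117: 9 bp
  117→124: 7 bp
  124→131: 7 bp
  131→144: 13 bp
  144→147: 3 bp
  147→160: 13 bp
  160→180: 20 bp
  180→184: 4 bp
  184→198: 14 bp
  198→209: 11 bp
  209→217: 8 bp
  217→242: 25 bp
  242→249: 7 bp
  249→260: 11 bp
  260→268: 8 bp
  268→278: 10 bp
  278→282: 4 bp
  282→3 (wrap): 291-282+3 = 12 bp

[3,4,4,6,7,7,7,8,8,9,10,10,11,11,11,11,12,12,12,13,13,13,14,15,15,20,25]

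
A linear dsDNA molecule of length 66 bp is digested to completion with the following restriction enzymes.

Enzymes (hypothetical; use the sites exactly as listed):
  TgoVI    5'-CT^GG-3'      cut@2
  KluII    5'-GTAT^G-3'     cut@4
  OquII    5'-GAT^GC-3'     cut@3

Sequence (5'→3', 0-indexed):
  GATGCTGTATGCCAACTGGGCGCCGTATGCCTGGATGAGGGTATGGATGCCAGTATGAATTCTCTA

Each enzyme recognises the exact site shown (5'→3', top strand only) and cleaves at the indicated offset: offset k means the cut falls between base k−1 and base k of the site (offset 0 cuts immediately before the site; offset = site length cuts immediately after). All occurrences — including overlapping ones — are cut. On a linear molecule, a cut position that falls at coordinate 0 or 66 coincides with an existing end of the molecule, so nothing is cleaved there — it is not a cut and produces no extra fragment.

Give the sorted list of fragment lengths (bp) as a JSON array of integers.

[3,4,4,7,7,8,10,11,12]

Per-enzyme occurrences:
  TgoVI CTGG/2: at [15, 30] ⇒ [17, 32]
  KluII GTATG/4: at [6, 24, 40, 52] ⇒ [10, 28, 44, 56]
  OquII GATGC/3: at [0, 45] ⇒ [3, 48]

All cut coordinates (distinct, sorted): [3, 10, 17, 28, 32, 44, 48, 56]

Fragments:
  [0,3): 3 bp
  [3,10): 7 bp
  [10,17): 7 bp
  [17,28): 11 bp
  [28,32): 4 bp
  [32,44): 12 bp
  [44,48): 4 bp
  [48,56): 8 bp
  [56,66): 10 bp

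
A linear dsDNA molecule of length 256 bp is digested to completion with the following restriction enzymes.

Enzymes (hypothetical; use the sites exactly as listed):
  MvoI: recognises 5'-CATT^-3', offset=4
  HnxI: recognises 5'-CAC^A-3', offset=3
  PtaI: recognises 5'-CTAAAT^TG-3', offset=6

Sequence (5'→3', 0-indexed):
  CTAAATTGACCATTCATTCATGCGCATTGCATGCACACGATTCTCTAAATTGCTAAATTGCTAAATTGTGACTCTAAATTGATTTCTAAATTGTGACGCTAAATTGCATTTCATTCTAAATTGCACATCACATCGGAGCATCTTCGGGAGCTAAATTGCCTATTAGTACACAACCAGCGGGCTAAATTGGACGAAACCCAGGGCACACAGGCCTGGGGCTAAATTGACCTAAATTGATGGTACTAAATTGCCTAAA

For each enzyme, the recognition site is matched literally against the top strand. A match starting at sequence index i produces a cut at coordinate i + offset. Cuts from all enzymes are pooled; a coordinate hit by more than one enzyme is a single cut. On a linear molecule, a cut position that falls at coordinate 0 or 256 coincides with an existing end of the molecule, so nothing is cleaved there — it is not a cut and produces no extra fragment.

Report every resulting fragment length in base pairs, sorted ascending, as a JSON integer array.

Site scan:
  MvoI CATT/4: at [10, 14, 24, 106, 111] ⇒ [14, 18, 28, 110, 115]
  HnxI CACA/3: at [33, 123, 128, 168, 203, 205] ⇒ [36, 126, 131, 171, 206, 208]
  PtaI CTAAATTG/6: at [0, 44, 52, 60, 73, 85, 98, 115, 150, 181, 218, 228, 242] ⇒ [6, 50, 58, 66, 79, 91, 104, 121, 156, 187, 224, 234, 248]

Pooled cuts: [6, 14, 18, 28, 36, 50, 58, 66, 79, 91, 104, 110, 115, 121, 126, 131, 156, 171, 187, 206, 208, 224, 234, 248]

Fragments:
  [0,6): 6 bp
  [6,14): 8 bp
  [14,18): 4 bp
  [18,28): 10 bp
  [28,36): 8 bp
  [36,50): 14 bp
  [50,58): 8 bp
  [58,66): 8 bp
  [66,79): 13 bp
  [79,91): 12 bp
  [91,104): 13 bp
  [104,110): 6 bp
  [110,115): 5 bp
  [115,121): 6 bp
  [121,126): 5 bp
  [126,131): 5 bp
  [131,156): 25 bp
  [156,171): 15 bp
  [171,187): 16 bp
  [187,206): 19 bp
  [206,208): 2 bp
  [208,224): 16 bp
  [224,234): 10 bp
  [234,248): 14 bp
  [248,256): 8 bp

[2,4,5,5,5,6,6,6,8,8,8,8,8,10,10,12,13,13,14,14,15,16,16,19,25]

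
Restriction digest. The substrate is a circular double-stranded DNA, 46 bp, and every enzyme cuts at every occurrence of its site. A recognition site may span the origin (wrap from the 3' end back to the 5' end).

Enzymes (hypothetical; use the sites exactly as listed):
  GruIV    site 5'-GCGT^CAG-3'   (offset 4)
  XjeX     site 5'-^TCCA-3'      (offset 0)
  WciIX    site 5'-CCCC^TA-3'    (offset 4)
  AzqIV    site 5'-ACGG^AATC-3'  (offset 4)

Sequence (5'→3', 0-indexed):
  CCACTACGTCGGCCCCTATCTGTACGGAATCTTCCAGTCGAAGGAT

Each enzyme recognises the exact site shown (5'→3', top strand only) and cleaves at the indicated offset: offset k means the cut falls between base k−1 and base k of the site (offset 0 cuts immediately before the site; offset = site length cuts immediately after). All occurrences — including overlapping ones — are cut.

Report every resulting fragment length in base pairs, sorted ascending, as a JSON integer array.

[5,11,13,17]

Site scan:
  GruIV (GCGTCAG, off=4): no sites
  XjeX TCCA/0: at [32, 45] ⇒ [32, 45]
  WciIX CCCCTA/4: at [12] ⇒ [16]
  AzqIV ACGGAATC/4: at [23] ⇒ [27]

All cut coordinates (distinct, sorted): [16, 27, 32, 45]

Fragment lengths:
  16→27: 11 bp
  27→32: 5 bp
  32→45: 13 bp
  45→16 (wrap): 46-45+16 = 17 bp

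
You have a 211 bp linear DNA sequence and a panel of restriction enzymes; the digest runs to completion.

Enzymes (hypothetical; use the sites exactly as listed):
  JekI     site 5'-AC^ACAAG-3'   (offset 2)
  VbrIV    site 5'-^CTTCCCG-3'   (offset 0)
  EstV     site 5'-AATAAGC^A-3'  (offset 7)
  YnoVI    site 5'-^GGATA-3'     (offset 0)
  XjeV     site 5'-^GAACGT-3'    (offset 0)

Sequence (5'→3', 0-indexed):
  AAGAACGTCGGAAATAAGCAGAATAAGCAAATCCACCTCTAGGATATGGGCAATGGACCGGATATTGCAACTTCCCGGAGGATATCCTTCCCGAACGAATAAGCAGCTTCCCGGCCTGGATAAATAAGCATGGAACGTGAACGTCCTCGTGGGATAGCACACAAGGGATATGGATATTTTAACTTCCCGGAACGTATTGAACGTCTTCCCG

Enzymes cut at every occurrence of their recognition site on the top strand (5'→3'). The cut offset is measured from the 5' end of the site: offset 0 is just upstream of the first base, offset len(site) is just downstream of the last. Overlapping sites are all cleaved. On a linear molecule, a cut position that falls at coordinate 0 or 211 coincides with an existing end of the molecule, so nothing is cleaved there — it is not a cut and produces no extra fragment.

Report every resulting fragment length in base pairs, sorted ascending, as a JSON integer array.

Per-enzyme occurrences:
  JekI ACACAAG/2: at [158] ⇒ [160]
  VbrIV CTTCCCG/0: at [70, 86, 106, 182, 204] ⇒ [70, 86, 106, 182, 204]
  EstV AATAAGCA/7: at [12, 21, 97, 122] ⇒ [19, 28, 104, 129]
  YnoVI GGATA/0: at [41, 59, 79, 117, 151, 165, 171] ⇒ [41, 59, 79, 117, 151, 165, 171]
  XjeV GAACGT/0: at [2, 132, 138, 189, 198] ⇒ [2, 132, 138, 189, 198]

All cut coordinates (distinct, sorted): [2, 19, 28, 41, 59, 70, 79, 86, 104, 106, 117, 129, 132, 138, 151, 160, 165, 171, 182, 189, 198, 204]

Fragments:
  [0,2): 2 bp
  [2,19): 17 bp
  [19,28): 9 bp
  [28,41): 13 bp
  [41,59): 18 bp
  [59,70): 11 bp
  [70,79): 9 bp
  [79,86): 7 bp
  [86,104): 18 bp
  [104,106): 2 bp
  [106,117): 11 bp
  [117,129): 12 bp
  [129,132): 3 bp
  [132,138): 6 bp
  [138,151): 13 bp
  [151,160): 9 bp
  [160,165): 5 bp
  [165,171): 6 bp
  [171,182): 11 bp
  [182,189): 7 bp
  [189,198): 9 bp
  [198,204): 6 bp
  [204,211): 7 bp

[2,2,3,5,6,6,6,7,7,7,9,9,9,9,11,11,11,12,13,13,17,18,18]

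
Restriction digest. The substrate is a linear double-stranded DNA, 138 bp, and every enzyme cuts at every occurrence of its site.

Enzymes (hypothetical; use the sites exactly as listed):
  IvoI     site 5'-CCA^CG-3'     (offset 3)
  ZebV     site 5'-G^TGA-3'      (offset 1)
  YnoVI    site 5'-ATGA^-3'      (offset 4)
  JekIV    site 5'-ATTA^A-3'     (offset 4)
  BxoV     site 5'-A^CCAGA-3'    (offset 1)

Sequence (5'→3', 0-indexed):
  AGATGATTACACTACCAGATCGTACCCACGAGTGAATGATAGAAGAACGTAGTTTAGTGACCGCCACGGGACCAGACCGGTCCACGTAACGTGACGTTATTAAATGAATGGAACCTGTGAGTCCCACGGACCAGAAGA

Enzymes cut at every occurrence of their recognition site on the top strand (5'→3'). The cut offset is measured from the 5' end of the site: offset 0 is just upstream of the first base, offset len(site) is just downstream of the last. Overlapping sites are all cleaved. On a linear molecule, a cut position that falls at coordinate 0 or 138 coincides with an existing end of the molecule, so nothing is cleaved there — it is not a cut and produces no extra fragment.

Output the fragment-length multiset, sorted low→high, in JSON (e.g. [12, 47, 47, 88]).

Per-enzyme occurrences:
  IvoI (CCACG, off=3): starts [25, 63, 81, 123] → cuts [28, 66, 84, 126]
  ZebV (GTGA, off=1): starts [31, 56, 90, 116] → cuts [32, 57, 91, 117]
  YnoVI (ATGA, off=4): starts [2, 35, 103] → cuts [6, 39, 107]
  JekIV (ATTAA, off=4): starts [98] → cuts [102]
  BxoV (ACCAGA, off=1): starts [13, 70, 129] → cuts [14, 71, 130]

All cut coordinates (distinct, sorted): [6, 14, 28, 32, 39, 57, 66, 71, 84, 91, 102, 107, 117, 126, 130]

Fragments:
  [0,6): 6 bp
  [6,14): 8 bp
  [14,28): 14 bp
  [28,32): 4 bp
  [32,39): 7 bp
  [39,57): 18 bp
  [57,66): 9 bp
  [66,71): 5 bp
  [71,84): 13 bp
  [84,91): 7 bp
  [91,102): 11 bp
  [102,107): 5 bp
  [107,117): 10 bp
  [117,126): 9 bp
  [126,130): 4 bp
  [130,138): 8 bp

[4,4,5,5,6,7,7,8,8,9,9,10,11,13,14,18]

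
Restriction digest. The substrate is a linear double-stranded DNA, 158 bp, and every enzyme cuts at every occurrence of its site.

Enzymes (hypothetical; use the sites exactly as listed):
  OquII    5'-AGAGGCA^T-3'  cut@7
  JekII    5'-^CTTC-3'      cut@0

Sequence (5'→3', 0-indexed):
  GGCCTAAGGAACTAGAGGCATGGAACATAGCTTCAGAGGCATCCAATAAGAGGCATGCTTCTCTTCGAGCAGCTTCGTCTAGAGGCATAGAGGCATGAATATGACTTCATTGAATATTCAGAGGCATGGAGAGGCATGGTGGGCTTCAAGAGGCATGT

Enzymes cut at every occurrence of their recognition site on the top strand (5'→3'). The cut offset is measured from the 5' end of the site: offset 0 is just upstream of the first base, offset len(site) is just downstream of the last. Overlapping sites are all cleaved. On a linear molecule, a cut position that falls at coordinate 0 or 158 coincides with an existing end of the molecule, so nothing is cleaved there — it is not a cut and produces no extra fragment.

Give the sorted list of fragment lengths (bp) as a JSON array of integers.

Scan for sites:
  OquII AGAGGCAT/7: at [13, 34, 48, 80, 88, 119, 129, 148] ⇒ [20, 41, 55, 87, 95, 126, 136, 155]
  JekII CTTC/0: at [30, 57, 62, 72, 104, 143] ⇒ [30, 57, 62, 72, 104, 143]

All cut coordinates (distinct, sorted): [20, 30, 41, 55, 57, 62, 72, 87, 95, 104, 126, 136, 143, 155]

Fragment lengths:
  [0,20): 20 bp
  [20,30): 10 bp
  [30,41): 11 bp
  [41,55): 14 bp
  [55,57): 2 bp
  [57,62): 5 bp
  [62,72): 10 bp
  [72,87): 15 bp
  [87,95): 8 bp
  [95,104): 9 bp
  [104,126): 22 bp
  [126,136): 10 bp
  [136,143): 7 bp
  [143,155): 12 bp
  [155,158): 3 bp

[2,3,5,7,8,9,10,10,10,11,12,14,15,20,22]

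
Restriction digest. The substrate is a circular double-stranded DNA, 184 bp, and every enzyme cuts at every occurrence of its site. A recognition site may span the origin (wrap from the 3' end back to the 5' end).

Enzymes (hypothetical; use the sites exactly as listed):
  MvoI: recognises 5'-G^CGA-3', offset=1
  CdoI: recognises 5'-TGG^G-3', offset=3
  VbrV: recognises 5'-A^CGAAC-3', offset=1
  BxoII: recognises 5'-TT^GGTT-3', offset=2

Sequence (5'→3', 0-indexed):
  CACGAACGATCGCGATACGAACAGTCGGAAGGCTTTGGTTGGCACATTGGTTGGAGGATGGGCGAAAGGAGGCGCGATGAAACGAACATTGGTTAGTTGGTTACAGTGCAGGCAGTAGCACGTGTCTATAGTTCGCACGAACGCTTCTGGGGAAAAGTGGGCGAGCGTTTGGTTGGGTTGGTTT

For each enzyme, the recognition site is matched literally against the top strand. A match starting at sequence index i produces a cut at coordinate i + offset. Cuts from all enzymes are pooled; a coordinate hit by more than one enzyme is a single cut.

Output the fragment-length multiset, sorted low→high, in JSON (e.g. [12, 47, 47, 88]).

Site scan:
  MvoI GCGA/1: at [11, 61, 73, 160] ⇒ [12, 62, 74, 161]
  CdoI TGGG/3: at [58, 147, 157, 173] ⇒ [61, 150, 160, 176]
  VbrV ACGAAC/1: at [1, 16, 81, 136] ⇒ [2, 17, 82, 137]
  BxoII TTGGTT/2: at [34, 46, 88, 96, 168, 177] ⇒ [36, 48, 90, 98, 170, 179]

All cut coordinates (distinct, sorted): [2, 12, 17, 36, 48, 61, 62, 74, 82, 90, 98, 137, 150, 160, 161, 170, 176, 179]

Fragment lengths:
  2→12: 10 bp
  12→17: 5 bp
  17→36: 19 bp
  36→48: 12 bp
  48→61: 13 bp
  61→62: 1 bp
  62→74: 12 bp
  74→82: 8 bp
  82→90: 8 bp
  90→98: 8 bp
  98→137: 39 bp
  137→150: 13 bp
  150→160: 10 bp
  160→161: 1 bp
  161→170: 9 bp
  170→176: 6 bp
  176→179: 3 bp
  179→2 (wrap): 184-179+2 = 7 bp

[1,1,3,5,6,7,8,8,8,9,10,10,12,12,13,13,19,39]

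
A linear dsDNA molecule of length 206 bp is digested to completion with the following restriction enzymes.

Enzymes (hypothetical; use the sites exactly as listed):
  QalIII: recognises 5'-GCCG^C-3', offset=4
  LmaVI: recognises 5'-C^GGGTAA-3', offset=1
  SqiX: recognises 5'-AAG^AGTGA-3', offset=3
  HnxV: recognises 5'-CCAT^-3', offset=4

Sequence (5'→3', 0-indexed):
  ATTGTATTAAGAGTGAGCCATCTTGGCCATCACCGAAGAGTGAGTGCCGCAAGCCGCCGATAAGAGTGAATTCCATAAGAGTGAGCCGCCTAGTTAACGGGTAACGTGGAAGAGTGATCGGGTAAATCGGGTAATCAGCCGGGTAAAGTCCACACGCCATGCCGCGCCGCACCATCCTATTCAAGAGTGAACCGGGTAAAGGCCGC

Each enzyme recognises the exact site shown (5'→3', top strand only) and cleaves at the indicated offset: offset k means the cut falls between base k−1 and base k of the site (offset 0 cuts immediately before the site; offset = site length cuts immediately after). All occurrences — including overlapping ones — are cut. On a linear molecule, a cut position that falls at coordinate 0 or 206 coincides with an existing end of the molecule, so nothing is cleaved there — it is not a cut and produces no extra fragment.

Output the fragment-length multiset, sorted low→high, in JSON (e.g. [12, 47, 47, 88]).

Scan for sites:
  QalIII GCCGC/4: at [45, 52, 84, 160, 165, 201] ⇒ [49, 56, 88, 164, 169, 205]
  LmaVI CGGGTAA/1: at [97, 118, 127, 139, 192] ⇒ [98, 119, 128, 140, 193]
  SqiX AAGAGTGA/3: at [8, 35, 61, 76, 109, 182] ⇒ [11, 38, 64, 79, 112, 185]
  HnxV CCAT/4: at [17, 26, 72, 156, 171] ⇒ [21, 30, 76, 160, 175]

Pooled cuts: [11, 21, 30, 38, 49, 56, 64, 76, 79, 88, 98, 112, 119, 128, 140, 160, 164, 169, 175, 185, 193, 205]

Fragment lengths:
  [0,11): 11 bp
  [11,21): 10 bp
  [21,30): 9 bp
  [30,38): 8 bp
  [38,49): 11 bp
  [49,56): 7 bp
  [56,64): 8 bp
  [64,76): 12 bp
  [76,79): 3 bp
  [79,88): 9 bp
  [88,98): 10 bp
  [98,112): 14 bp
  [112,119): 7 bp
  [119,128): 9 bp
  [128,140): 12 bp
  [140,160): 20 bp
  [160,164): 4 bp
  [164,169): 5 bp
  [169,175): 6 bp
  [175,185): 10 bp
  [185,193): 8 bp
  [193,205): 12 bp
  [205,206): 1 bp

[1,3,4,5,6,7,7,8,8,8,9,9,9,10,10,10,11,11,12,12,12,14,20]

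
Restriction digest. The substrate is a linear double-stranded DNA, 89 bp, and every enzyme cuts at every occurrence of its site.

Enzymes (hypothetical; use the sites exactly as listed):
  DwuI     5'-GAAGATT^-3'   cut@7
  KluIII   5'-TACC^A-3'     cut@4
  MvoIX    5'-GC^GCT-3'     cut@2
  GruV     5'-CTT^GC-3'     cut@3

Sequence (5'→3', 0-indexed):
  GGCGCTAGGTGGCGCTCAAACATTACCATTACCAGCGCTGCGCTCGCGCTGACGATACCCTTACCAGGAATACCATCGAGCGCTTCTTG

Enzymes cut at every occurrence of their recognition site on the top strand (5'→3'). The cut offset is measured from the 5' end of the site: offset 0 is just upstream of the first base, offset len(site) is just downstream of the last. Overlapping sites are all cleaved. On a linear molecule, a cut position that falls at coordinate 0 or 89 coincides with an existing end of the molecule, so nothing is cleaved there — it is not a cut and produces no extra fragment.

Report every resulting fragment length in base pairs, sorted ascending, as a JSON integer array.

[3,3,5,6,6,7,8,9,10,14,18]

Per-enzyme occurrences:
  DwuI (GAAGATT, off=7): no sites
  KluIII TACCA/4: at [23, 29, 61, 70] ⇒ [27, 33, 65, 74]
  MvoIX GCGCT/2: at [1, 11, 34, 39, 45, 79] ⇒ [3, 13, 36, 41, 47, 81]
  GruV (CTTGC, off=3): no sites

All cut coordinates (distinct, sorted): [3, 13, 27, 33, 36, 41, 47, 65, 74, 81]

Fragment lengths:
  [0,3): 3 bp
  [3,13): 10 bp
  [13,27): 14 bp
  [27,33): 6 bp
  [33,36): 3 bp
  [36,41): 5 bp
  [41,47): 6 bp
  [47,65): 18 bp
  [65,74): 9 bp
  [74,81): 7 bp
  [81,89): 8 bp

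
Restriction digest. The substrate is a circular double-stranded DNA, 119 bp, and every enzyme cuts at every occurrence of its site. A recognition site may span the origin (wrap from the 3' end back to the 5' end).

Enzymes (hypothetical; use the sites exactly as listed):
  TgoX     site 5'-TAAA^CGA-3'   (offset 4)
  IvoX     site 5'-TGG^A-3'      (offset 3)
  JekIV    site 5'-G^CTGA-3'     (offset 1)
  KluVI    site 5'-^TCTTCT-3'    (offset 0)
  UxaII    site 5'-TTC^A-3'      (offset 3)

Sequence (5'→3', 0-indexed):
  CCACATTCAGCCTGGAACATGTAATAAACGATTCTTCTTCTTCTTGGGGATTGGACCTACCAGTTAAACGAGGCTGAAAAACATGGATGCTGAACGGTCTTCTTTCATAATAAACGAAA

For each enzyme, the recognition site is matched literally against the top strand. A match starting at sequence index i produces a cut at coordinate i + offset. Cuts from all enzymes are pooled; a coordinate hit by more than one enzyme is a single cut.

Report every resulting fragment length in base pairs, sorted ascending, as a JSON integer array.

[3,3,3,4,5,7,8,8,9,13,13,13,14,16]

Site scan:
  TgoX TAAACGA/4: at [24, 64, 110] ⇒ [28, 68, 114]
  IvoX TGGA/3: at [12, 51, 83] ⇒ [15, 54, 86]
  JekIV GCTGA/1: at [72, 88] ⇒ [73, 89]
  KluVI TCTTCT/0: at [32, 35, 38, 97] ⇒ [32, 35, 38, 97]
  UxaII TTCA/3: at [5, 103] ⇒ [8, 106]

Pooled cuts: [8, 15, 28, 32, 35, 38, 54, 68, 73, 86, 89, 97, 106, 114]

Fragments:
  8→15: 7 bp
  15→28: 13 bp
  28→32: 4 bp
  32→35: 3 bp
  35→38: 3 bp
  38→54: 16 bp
  54→68: 14 bp
  68→73: 5 bp
  73→86: 13 bp
  86→89: 3 bp
  89→97: 8 bp
  97→106: 9 bp
  106→114: 8 bp
  114→8 (wrap): 119-114+8 = 13 bp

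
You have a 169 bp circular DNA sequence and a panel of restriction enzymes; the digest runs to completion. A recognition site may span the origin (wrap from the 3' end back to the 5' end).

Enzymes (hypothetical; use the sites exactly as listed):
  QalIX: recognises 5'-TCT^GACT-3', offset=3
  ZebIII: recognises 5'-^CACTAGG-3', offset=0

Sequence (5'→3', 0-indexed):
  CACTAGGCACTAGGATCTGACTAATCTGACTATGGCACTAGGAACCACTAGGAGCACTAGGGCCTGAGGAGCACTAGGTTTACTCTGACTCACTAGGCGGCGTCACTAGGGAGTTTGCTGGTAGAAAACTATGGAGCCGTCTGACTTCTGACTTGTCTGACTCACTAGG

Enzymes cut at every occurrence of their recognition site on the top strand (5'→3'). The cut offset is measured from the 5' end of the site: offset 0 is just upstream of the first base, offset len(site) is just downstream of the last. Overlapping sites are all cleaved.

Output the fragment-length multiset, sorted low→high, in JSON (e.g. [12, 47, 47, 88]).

Site scan:
  QalIX (TCTGACT, off=3): starts [15, 24, 83, 139, 146, 155] → cuts [18, 27, 86, 142, 149, 158]
  ZebIII (CACTAGG, off=0): starts [0, 7, 35, 45, 54, 71, 90, 103, 162] → cuts [0, 7, 35, 45, 54, 71, 90, 103, 162]

Pooled cuts: [0, 7, 18, 27, 35, 45, 54, 71, 86, 90, 103, 142, 149, 158, 162]

Fragment lengths:
  0→7: 7 bp
  7→18: 11 bp
  18→27: 9 bp
  27→35: 8 bp
  35→45: 10 bp
  45→54: 9 bp
  54→71: 17 bp
  71→86: 15 bp
  86→90: 4 bp
  90→103: 13 bp
  103→142: 39 bp
  142→149: 7 bp
  149→158: 9 bp
  158→162: 4 bp
  162→0 (wrap): 169-162+0 = 7 bp

[4,4,7,7,7,8,9,9,9,10,11,13,15,17,39]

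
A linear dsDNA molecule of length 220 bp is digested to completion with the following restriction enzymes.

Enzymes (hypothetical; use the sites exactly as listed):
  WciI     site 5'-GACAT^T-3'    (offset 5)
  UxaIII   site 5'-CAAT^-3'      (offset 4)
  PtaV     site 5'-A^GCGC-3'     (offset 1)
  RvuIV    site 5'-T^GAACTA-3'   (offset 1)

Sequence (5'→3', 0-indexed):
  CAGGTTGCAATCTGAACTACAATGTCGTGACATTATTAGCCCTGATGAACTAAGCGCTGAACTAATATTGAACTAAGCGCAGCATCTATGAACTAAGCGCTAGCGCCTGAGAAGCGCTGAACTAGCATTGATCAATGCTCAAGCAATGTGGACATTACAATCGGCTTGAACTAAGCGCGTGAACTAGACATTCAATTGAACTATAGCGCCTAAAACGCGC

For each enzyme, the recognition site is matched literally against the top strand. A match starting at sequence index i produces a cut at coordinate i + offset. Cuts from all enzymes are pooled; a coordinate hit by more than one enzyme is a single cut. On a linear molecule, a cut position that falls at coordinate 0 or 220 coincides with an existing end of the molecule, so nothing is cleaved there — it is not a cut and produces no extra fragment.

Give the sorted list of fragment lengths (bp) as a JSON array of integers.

Scan for sites:
  WciI GACATT/5: at [28, 150, 186] ⇒ [33, 155, 191]
  UxaIII CAAT/4: at [7, 19, 132, 143, 157, 192] ⇒ [11, 23, 136, 147, 161, 196]
  PtaV AGCGC/1: at [52, 75, 95, 101, 112, 173, 204] ⇒ [53, 76, 96, 102, 113, 174, 205]
  RvuIV TGAACTA/1: at [12, 45, 57, 68, 88, 117, 166, 179, 196] ⇒ [13, 46, 58, 69, 89, 118, 167, 180, 197]

All cut coordinates (distinct, sorted): [11, 13, 23, 33, 46, 53, 58, 69, 76, 89, 96, 102, 113, 118, 136, 147, 155, 161, 167, 174, 180, 191, 196, 197, 205]

Fragments:
  [0,11): 11 bp
  [11,13): 2 bp
  [13,23): 10 bp
  [23,33): 10 bp
  [33,46): 13 bp
  [46,53): 7 bp
  [53,58): 5 bp
  [58,69): 11 bp
  [69,76): 7 bp
  [76,89): 13 bp
  [89,96): 7 bp
  [96,102): 6 bp
  [102,113): 11 bp
  [113,118): 5 bp
  [118,136): 18 bp
  [136,147): 11 bp
  [147,155): 8 bp
  [155,161): 6 bp
  [161,167): 6 bp
  [167,174): 7 bp
  [174,180): 6 bp
  [180,191): 11 bp
  [191,196): 5 bp
  [196,197): 1 bp
  [197,205): 8 bp
  [205,220): 15 bp

[1,2,5,5,5,6,6,6,6,7,7,7,7,8,8,10,10,11,11,11,11,11,13,13,15,18]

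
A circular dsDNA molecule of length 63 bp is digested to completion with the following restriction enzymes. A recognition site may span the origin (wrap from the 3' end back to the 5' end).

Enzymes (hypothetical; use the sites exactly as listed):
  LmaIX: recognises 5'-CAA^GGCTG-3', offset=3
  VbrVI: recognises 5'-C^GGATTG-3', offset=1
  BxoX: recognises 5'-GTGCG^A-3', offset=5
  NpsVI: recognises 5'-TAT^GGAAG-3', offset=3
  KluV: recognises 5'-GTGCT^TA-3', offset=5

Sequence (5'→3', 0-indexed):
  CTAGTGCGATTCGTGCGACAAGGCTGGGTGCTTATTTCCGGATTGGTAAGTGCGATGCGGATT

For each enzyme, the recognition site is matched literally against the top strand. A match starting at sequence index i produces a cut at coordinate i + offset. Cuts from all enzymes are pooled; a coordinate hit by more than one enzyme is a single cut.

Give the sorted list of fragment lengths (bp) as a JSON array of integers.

[4,7,9,11,15,17]

Site scan:
  LmaIX CAAGGCTG/3: at [18] ⇒ [21]
  VbrVI CGGATTG/1: at [38] ⇒ [39]
  BxoX GTGCGA/5: at [3, 12, 49] ⇒ [8, 17, 54]
  NpsVI (TATGGAAG, off=3): no sites
  KluV GTGCTTA/5: at [27] ⇒ [32]

All cut coordinates (distinct, sorted): [8, 17, 21, 32, 39, 54]

Fragment lengths:
  8→17: 9 bp
  17→21: 4 bp
  21→32: 11 bp
  32→39: 7 bp
  39→54: 15 bp
  54→8 (wrap): 63-54+8 = 17 bp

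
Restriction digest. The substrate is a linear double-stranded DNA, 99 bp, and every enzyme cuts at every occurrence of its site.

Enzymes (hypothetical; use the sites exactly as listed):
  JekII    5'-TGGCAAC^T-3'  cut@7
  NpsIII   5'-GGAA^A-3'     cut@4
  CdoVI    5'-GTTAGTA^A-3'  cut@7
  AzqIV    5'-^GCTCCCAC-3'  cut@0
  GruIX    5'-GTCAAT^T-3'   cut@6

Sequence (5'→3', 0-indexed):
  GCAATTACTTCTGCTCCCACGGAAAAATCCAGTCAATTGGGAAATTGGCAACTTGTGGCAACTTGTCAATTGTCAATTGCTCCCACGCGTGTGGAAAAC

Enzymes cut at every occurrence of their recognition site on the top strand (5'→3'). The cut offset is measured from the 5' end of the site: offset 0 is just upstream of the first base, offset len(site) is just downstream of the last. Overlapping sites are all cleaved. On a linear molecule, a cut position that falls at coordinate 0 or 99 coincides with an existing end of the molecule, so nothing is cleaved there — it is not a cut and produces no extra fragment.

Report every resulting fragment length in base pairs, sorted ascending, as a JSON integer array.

[1,3,6,7,8,9,10,12,12,13,18]

Site scan:
  JekII TGGCAACT/7: at [45, 55] ⇒ [52, 62]
  NpsIII GGAAA/4: at [20, 39, 92] ⇒ [24, 43, 96]
  CdoVI (GTTAGTAA, off=7): no sites
  AzqIV GCTCCCAC/0: at [12, 78] ⇒ [12, 78]
  GruIX GTCAATT/6: at [31, 64, 71] ⇒ [37, 70, 77]

All cut coordinates (distinct, sorted): [12, 24, 37, 43, 52, 62, 70, 77, 78, 96]

Fragment lengths:
  [0,12): 12 bp
  [12,24): 12 bp
  [24,37): 13 bp
  [37,43): 6 bp
  [43,52): 9 bp
  [52,62): 10 bp
  [62,70): 8 bp
  [70,77): 7 bp
  [77,78): 1 bp
  [78,96): 18 bp
  [96,99): 3 bp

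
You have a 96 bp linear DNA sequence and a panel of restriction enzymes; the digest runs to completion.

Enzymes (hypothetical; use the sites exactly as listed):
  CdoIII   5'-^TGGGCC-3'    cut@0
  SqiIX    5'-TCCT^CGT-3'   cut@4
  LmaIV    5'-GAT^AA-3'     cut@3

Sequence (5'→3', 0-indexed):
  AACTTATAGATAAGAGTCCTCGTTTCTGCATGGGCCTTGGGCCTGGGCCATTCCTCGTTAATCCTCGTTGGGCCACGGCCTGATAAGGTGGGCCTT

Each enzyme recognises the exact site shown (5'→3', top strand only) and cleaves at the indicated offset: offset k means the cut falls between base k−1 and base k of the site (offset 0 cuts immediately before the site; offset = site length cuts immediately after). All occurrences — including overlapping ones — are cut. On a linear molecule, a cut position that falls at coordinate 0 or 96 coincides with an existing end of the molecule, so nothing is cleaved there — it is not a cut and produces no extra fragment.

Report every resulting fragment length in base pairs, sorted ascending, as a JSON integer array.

[3,4,6,7,8,9,10,10,11,12,16]

Scan for sites:
  CdoIII TGGGCC/0: at [30, 37, 43, 68, 88] ⇒ [30, 37, 43, 68, 88]
  SqiIX TCCTCGT/4: at [16, 51, 61] ⇒ [20, 55, 65]
  LmaIV GATAA/3: at [8, 81] ⇒ [11, 84]

Pooled cuts: [11, 20, 30, 37, 43, 55, 65, 68, 84, 88]

Fragments:
  [0,11): 11 bp
  [11,20): 9 bp
  [20,30): 10 bp
  [30,37): 7 bp
  [37,43): 6 bp
  [43,55): 12 bp
  [55,65): 10 bp
  [65,68): 3 bp
  [68,84): 16 bp
  [84,88): 4 bp
  [88,96): 8 bp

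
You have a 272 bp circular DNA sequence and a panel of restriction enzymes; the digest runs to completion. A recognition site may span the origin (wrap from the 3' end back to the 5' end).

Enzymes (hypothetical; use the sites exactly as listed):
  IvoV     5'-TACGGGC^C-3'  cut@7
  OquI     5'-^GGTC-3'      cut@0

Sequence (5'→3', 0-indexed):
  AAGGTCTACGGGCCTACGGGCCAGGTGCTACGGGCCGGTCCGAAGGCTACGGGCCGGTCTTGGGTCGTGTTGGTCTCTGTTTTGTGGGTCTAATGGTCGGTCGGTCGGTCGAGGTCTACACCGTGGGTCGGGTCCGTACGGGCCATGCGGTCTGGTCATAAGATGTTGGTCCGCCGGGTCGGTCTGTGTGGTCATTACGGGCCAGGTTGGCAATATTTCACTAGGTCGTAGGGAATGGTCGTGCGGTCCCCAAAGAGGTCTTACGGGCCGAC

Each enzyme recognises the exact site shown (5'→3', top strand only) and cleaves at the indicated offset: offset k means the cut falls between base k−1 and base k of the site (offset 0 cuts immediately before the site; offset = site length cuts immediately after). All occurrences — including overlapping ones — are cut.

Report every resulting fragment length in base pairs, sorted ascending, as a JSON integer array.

Site scan:
  IvoV (TACGGGCC, off=7): starts [6, 14, 28, 47, 136, 195, 261] → cuts [13, 21, 35, 54, 143, 202, 268]
  OquI (GGTC, off=0): starts [2, 36, 55, 62, 71, 86, 94, 98, 102, 106, 112, 125, 130, 148, 153, 167, 176, 180, 189, 223, 236, 244, 256] → cuts [2, 36, 55, 62, 71, 86, 94, 98, 102, 106, 112, 125, 130, 148, 153, 167, 176, 180, 189, 223, 236, 244, 256]

All cut coordinates (distinct, sorted): [2, 13, 21, 35, 36, 54, 55, 62, 71, 86, 94, 98, 102, 106, 112, 125, 130, 143, 148, 153, 167, 176, 180, 189, 202, 223, 236, 244, 256, 268]

Fragments:
  2→13: 11 bp
  13→21: 8 bp
  21→35: 14 bp
  35→36: 1 bp
  36→54: 18 bp
  54→55: 1 bp
  55→62: 7 bp
  62→71: 9 bp
  71→86: 15 bp
  86→94: 8 bp
  94→98: 4 bp
  98→102: 4 bp
  102→106: 4 bp
  106→112: 6 bp
  112→125: 13 bp
  125→130: 5 bp
  130→143: 13 bp
  143→148: 5 bp
  148→153: 5 bp
  153→167: 14 bp
  167→176: 9 bp
  176→180: 4 bp
  180→189: 9 bp
  189→202: 13 bp
  202→223: 21 bp
  223→236: 13 bp
  236→244: 8 bp
  244→256: 12 bp
  256→268: 12 bp
  268→2 (wrap): 272-268+2 = 6 bp

[1,1,4,4,4,4,5,5,5,6,6,7,8,8,8,9,9,9,11,12,12,13,13,13,13,14,14,15,18,21]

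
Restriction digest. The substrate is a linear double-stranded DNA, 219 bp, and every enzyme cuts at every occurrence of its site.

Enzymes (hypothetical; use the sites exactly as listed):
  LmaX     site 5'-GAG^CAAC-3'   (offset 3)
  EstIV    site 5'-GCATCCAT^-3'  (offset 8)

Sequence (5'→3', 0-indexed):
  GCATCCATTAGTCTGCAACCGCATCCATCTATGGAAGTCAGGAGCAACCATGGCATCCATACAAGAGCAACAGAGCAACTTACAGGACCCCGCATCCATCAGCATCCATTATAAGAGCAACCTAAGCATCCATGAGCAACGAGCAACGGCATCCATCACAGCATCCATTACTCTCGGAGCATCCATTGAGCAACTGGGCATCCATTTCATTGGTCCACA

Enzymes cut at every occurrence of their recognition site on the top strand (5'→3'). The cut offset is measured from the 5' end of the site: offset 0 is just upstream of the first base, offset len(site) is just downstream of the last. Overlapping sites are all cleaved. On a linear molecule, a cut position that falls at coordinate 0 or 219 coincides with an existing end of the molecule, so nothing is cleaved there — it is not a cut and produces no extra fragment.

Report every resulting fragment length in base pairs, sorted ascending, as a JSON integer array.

Site scan:
  LmaX (GAGCAAC, off=3): starts [41, 64, 72, 114, 133, 140, 187] → cuts [44, 67, 75, 117, 136, 143, 190]
  EstIV (GCATCCAT, off=8): starts [0, 20, 52, 91, 101, 125, 148, 160, 178, 197] → cuts [8, 28, 60, 99, 109, 133, 156, 168, 186, 205]

Pooled cuts: [8, 28, 44, 60, 67, 75, 99, 109, 117, 133, 136, 143, 156, 168, 186, 190, 205]

Fragment lengths:
  [0,8): 8 bp
  [8,28): 20 bp
  [28,44): 16 bp
  [44,60): 16 bp
  [60,67): 7 bp
  [67,75): 8 bp
  [75,99): 24 bp
  [99,109): 10 bp
  [109,117): 8 bp
  [117,133): 16 bp
  [133,136): 3 bp
  [136,143): 7 bp
  [143,156): 13 bp
  [156,168): 12 bp
  [168,186): 18 bp
  [186,190): 4 bp
  [190,205): 15 bp
  [205,219): 14 bp

[3,4,7,7,8,8,8,10,12,13,14,15,16,16,16,18,20,24]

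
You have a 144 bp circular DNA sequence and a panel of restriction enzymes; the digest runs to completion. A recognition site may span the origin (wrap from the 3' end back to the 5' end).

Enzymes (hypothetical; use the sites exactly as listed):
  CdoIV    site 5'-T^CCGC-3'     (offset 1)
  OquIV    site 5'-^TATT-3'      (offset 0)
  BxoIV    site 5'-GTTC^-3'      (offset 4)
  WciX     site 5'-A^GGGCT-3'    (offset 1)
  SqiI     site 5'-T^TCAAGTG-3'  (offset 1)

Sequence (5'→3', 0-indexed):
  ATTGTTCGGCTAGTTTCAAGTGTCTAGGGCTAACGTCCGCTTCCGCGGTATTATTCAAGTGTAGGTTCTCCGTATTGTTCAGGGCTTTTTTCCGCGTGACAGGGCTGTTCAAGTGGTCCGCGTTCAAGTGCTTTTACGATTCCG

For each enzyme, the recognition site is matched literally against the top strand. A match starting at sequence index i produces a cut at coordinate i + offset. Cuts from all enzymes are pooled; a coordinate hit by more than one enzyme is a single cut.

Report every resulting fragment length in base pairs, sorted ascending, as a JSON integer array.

Site scan:
  CdoIV (TCCGC, off=1): starts [35, 41, 90, 116] → cuts [36, 42, 91, 117]
  OquIV (TATT, off=0): starts [48, 51, 72] → cuts [48, 51, 72]
  BxoIV (GTTC, off=4): starts [3, 64, 76, 106, 121] → cuts [7, 68, 80, 110, 125]
  WciX (AGGGCT, off=1): starts [25, 80, 100] → cuts [26, 81, 101]
  SqiI (TTCAAGTG, off=1): starts [14, 53, 107, 122] → cuts [15, 54, 108, 123]

Pooled cuts: [7, 15, 26, 36, 42, 48, 51, 54, 68, 72, 80, 81, 91, 101, 108, 110, 117, 123, 125]

Fragment lengths:
  7→15: 8 bp
  15→26: 11 bp
  26→36: 10 bp
  36→42: 6 bp
  42→48: 6 bp
  48→51: 3 bp
  51→54: 3 bp
  54→68: 14 bp
  68→72: 4 bp
  72→80: 8 bp
  80→81: 1 bp
  81→91: 10 bp
  91→101: 10 bp
  101→108: 7 bp
  108→110: 2 bp
  110→117: 7 bp
  117→123: 6 bp
  123→125: 2 bp
  125→7 (wrap): 144-125+7 = 26 bp

[1,2,2,3,3,4,6,6,6,7,7,8,8,10,10,10,11,14,26]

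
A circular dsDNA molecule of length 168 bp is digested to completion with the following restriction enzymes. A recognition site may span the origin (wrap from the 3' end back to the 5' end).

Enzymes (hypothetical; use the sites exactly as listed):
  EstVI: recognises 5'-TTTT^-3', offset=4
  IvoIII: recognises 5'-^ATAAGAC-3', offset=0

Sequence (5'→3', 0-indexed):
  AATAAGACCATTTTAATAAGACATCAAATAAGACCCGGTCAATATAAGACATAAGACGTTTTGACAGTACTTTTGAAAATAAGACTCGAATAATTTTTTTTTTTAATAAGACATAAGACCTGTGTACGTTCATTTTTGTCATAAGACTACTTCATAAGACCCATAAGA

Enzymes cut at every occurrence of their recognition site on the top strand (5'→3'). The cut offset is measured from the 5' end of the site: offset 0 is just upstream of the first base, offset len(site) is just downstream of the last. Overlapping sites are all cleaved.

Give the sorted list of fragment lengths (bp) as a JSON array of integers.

[1,1,1,1,1,1,1,1,1,1,3,4,7,7,12,12,12,13,13,16,16,19,24]

Per-enzyme occurrences:
  EstVI TTTT/4: at [10, 58, 70, 93, 94, 95, 96, 97, 98, 99, 100, 132, 133] ⇒ [14, 62, 74, 97, 98, 99, 100, 101, 102, 103, 104, 136, 137]
  IvoIII ATAAGAC/0: at [1, 15, 27, 43, 50, 78, 105, 112, 140, 153] ⇒ [1, 15, 27, 43, 50, 78, 105, 112, 140, 153]

Pooled cuts: [1, 14, 15, 27, 43, 50, 62, 74, 78, 97, 98, 99, 100, 101, 102, 103, 104, 105, 112, 136, 137, 140, 153]

Fragment lengths:
  1→14: 13 bp
  14→15: 1 bp
  15→27: 12 bp
  27→43: 16 bp
  43→50: 7 bp
  50→62: 12 bp
  62→74: 12 bp
  74→78: 4 bp
  78→97: 19 bp
  97→98: 1 bp
  98→99: 1 bp
  99→100: 1 bp
  100→101: 1 bp
  101→102: 1 bp
  102→103: 1 bp
  103→104: 1 bp
  104→105: 1 bp
  105→112: 7 bp
  112→136: 24 bp
  136→137: 1 bp
  137→140: 3 bp
  140→153: 13 bp
  153→1 (wrap): 168-153+1 = 16 bp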